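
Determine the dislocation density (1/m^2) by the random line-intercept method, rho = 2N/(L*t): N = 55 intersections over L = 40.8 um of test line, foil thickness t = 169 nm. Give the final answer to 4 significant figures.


rho = 2N / (L * t)
L = 40.8 um = 4.08e-05 m, t = 169 nm = 1.69e-07 m
rho = 2 * 55 / (4.08e-05 * 1.69e-07)
rho = 1.595e+13 1/m^2


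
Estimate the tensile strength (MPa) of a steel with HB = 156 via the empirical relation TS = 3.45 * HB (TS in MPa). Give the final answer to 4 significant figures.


TS (MPa) = 3.45 * HB
TS = 3.45 * 156
TS = 538.2 MPa


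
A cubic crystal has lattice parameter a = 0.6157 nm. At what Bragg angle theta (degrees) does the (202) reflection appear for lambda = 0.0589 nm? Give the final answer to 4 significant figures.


d = a / sqrt(h^2+k^2+l^2)
d = 0.6157 / sqrt(8) = 0.217683 nm
lambda = 2*d*sin(theta)  =>  sin(theta) = lambda / (2*d)
sin(theta) = 0.0589 / (2 * 0.217683) = 0.135289
theta = 7.775 deg


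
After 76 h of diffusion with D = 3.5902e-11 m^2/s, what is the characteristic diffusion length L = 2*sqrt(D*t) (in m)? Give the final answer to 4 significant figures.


t = 76 hr = 273600 s
Diffusion length = 2*sqrt(D*t)
= 2*sqrt(3.5902e-11 * 273600)
= 6.268e-03 m


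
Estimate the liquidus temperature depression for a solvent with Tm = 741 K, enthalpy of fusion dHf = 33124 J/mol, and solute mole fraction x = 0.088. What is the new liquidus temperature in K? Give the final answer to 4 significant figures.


dT = R*Tm^2*x / dHf
dT = 8.314 * 741^2 * 0.088 / 33124
dT = 12.1279 K
T_new = 741 - 12.1279 = 728.9 K


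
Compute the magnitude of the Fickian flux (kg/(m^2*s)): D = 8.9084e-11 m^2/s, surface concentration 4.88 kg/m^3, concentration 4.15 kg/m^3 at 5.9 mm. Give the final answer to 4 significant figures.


J = -D * (dC/dx) = D * (C1 - C2) / dx
J = 8.9084e-11 * (4.88 - 4.15) / 5.9e-03
J = 1.102e-08 kg/(m^2*s)


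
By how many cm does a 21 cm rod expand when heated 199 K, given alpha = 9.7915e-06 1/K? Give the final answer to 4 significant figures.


dL = L0 * alpha * dT
dL = 21 * 9.7915e-06 * 199
dL = 0.04092 cm


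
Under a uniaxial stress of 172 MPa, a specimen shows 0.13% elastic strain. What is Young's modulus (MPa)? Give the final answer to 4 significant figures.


E = sigma / epsilon
epsilon = 0.13% = 1.3e-03
E = 172 / 1.3e-03
E = 132300 MPa


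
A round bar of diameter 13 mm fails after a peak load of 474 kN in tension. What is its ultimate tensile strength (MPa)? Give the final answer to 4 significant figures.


A0 = pi*(d/2)^2 = pi*(13/2)^2 = 132.732 mm^2
UTS = F_max / A0 = 474*1000 / 132.732
UTS = 3571 MPa


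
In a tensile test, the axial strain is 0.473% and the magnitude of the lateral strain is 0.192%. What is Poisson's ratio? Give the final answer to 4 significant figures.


nu = -epsilon_lat / epsilon_axial
Lateral strain is contraction (negative), so using magnitudes:
nu = 0.192 / 0.473
nu = 0.4059


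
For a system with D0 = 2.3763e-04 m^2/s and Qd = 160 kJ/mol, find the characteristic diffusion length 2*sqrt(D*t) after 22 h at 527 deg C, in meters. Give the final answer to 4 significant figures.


Step 1: D = D0 * exp(-Qd/(R*T))
T = 800.15 K
D = 2.3763e-04 * exp(-160e3 / (8.314 * 800.15)) = 8.52225e-15 m^2/s
Step 2: L = 2*sqrt(D*t)
t = 22 h = 79200 s
L = 2*sqrt(8.52225e-15 * 79200) = 5.196e-05 m


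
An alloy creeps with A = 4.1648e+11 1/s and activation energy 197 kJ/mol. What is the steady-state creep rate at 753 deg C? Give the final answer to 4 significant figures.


rate = A * exp(-Q / (R*T))
T = 753 + 273.15 = 1026.15 K
rate = 4.1648e+11 * exp(-197e3 / (8.314 * 1026.15))
rate = 39.02 1/s


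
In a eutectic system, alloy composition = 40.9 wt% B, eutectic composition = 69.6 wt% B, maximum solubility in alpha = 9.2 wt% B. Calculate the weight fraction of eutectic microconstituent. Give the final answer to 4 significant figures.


f_primary = (C_e - C0) / (C_e - C_alpha_max)
f_primary = (69.6 - 40.9) / (69.6 - 9.2)
f_primary = 0.475166
f_eutectic = 1 - 0.475166 = 0.5248


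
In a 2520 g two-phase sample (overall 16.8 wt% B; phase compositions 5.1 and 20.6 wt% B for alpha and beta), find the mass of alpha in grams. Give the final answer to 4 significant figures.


f_alpha = (C_beta - C0) / (C_beta - C_alpha)
f_alpha = (20.6 - 16.8) / (20.6 - 5.1) = 0.245161
m_alpha = f_alpha * m_total = 0.245161 * 2520 = 617.8 g


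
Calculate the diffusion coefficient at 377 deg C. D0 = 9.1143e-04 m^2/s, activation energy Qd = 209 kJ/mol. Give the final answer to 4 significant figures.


D = D0 * exp(-Qd / (R*T))
T = 650.15 K
D = 9.1143e-04 * exp(-209e3 / (8.314 * 650.15))
D = 1.471e-20 m^2/s


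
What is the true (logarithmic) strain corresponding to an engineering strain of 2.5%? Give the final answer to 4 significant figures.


epsilon_true = ln(1 + epsilon_eng)
epsilon_true = ln(1 + 0.025)
epsilon_true = 0.02469


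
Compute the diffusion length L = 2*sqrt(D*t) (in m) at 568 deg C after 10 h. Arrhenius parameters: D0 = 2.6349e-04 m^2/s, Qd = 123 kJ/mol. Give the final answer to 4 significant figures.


Step 1: D = D0 * exp(-Qd/(R*T))
T = 841.15 K
D = 2.6349e-04 * exp(-123e3 / (8.314 * 841.15)) = 6.05761e-12 m^2/s
Step 2: L = 2*sqrt(D*t)
t = 10 h = 36000 s
L = 2*sqrt(6.05761e-12 * 36000) = 9.34e-04 m


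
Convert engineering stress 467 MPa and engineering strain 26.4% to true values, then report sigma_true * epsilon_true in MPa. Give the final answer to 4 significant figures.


sigma_true = sigma_eng * (1 + epsilon_eng)
sigma_true = 467 * (1 + 0.264) = 590.288 MPa
epsilon_true = ln(1 + epsilon_eng)
epsilon_true = ln(1 + 0.264) = 0.234281
sigma_true * epsilon_true = 590.288 * 0.234281 = 138.3 MPa


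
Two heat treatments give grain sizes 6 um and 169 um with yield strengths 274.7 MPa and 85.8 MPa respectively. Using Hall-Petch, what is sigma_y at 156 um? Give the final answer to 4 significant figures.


sigma_y = sigma0 + k / sqrt(d)
1/sqrt(d1) = 1/sqrt(6e-06) = 408.248;  1/sqrt(d2) = 76.9231
k = (sigma1 - sigma2) / (1/sqrt(d1) - 1/sqrt(d2)) = (274.7 - 85.8) / (408.248 - 76.9231) = 0.570135 MPa*m^0.5
sigma0 = sigma1 - k/sqrt(d1) = 274.7 - 0.570135*408.248 = 41.9435 MPa
sigma_y(d3) = 41.9435 + 0.570135 / sqrt(1.56e-04) = 87.59 MPa


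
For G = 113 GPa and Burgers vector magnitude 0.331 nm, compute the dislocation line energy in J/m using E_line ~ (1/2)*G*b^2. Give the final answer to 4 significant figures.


E = G*b^2/2
b = 0.331 nm = 3.31e-10 m
G = 113 GPa = 1.13e+11 Pa
E = 0.5 * 1.13e+11 * (3.31e-10)^2
E = 6.19e-09 J/m


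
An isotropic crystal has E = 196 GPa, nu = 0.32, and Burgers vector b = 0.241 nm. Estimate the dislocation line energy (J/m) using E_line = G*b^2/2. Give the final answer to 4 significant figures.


Step 1: G = E / (2*(1+nu))
G = 196 / (2*(1+0.32)) = 74.2424 GPa = 7.42424e+10 Pa
Step 2: E_line = G*b^2/2
b = 0.241 nm = 2.41e-10 m
E_line = 0.5 * 7.42424e+10 * (2.41e-10)^2 = 2.156e-09 J/m


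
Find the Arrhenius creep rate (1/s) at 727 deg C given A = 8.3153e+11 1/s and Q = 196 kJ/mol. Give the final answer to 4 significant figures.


rate = A * exp(-Q / (R*T))
T = 727 + 273.15 = 1000.15 K
rate = 8.3153e+11 * exp(-196e3 / (8.314 * 1000.15))
rate = 48.2 1/s


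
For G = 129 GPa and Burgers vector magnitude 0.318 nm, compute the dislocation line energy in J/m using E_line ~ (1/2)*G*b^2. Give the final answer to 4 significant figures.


E = G*b^2/2
b = 0.318 nm = 3.18e-10 m
G = 129 GPa = 1.29e+11 Pa
E = 0.5 * 1.29e+11 * (3.18e-10)^2
E = 6.522e-09 J/m


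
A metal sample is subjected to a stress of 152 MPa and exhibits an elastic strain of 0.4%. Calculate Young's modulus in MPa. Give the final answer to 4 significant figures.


E = sigma / epsilon
epsilon = 0.4% = 4e-03
E = 152 / 4e-03
E = 38000 MPa


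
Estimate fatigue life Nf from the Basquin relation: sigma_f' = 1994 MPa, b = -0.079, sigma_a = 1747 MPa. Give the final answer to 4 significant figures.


sigma_a = sigma_f' * (2*Nf)^b
2*Nf = (sigma_a / sigma_f')^(1/b)
2*Nf = (1747 / 1994)^(1/-0.079)
2*Nf = 5.33323
Nf = 2.667 cycles


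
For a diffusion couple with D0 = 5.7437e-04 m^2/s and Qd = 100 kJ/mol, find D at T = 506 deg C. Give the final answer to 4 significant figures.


D = D0 * exp(-Qd / (R*T))
T = 779.15 K
D = 5.7437e-04 * exp(-100e3 / (8.314 * 779.15))
D = 1.135e-10 m^2/s


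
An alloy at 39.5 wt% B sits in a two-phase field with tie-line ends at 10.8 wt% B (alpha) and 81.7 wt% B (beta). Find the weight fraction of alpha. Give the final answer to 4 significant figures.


f_alpha = (C_beta - C0) / (C_beta - C_alpha)
f_alpha = (81.7 - 39.5) / (81.7 - 10.8)
f_alpha = 0.5952


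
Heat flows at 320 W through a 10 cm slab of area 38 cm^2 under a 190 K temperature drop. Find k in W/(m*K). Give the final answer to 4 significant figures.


k = Q*L / (A*dT)
L = 0.1 m, A = 3.8e-03 m^2
k = 320 * 0.1 / (3.8e-03 * 190)
k = 44.32 W/(m*K)


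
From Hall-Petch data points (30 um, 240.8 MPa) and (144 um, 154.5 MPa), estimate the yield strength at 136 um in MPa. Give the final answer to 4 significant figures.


sigma_y = sigma0 + k / sqrt(d)
1/sqrt(d1) = 1/sqrt(3e-05) = 182.574;  1/sqrt(d2) = 83.3333
k = (sigma1 - sigma2) / (1/sqrt(d1) - 1/sqrt(d2)) = (240.8 - 154.5) / (182.574 - 83.3333) = 0.869602 MPa*m^0.5
sigma0 = sigma1 - k/sqrt(d1) = 240.8 - 0.869602*182.574 = 82.0332 MPa
sigma_y(d3) = 82.0332 + 0.869602 / sqrt(1.36e-04) = 156.6 MPa


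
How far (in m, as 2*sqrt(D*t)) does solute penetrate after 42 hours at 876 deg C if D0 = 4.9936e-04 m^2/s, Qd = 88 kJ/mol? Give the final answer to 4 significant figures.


Step 1: D = D0 * exp(-Qd/(R*T))
T = 1149.15 K
D = 4.9936e-04 * exp(-88e3 / (8.314 * 1149.15)) = 4.99146e-08 m^2/s
Step 2: L = 2*sqrt(D*t)
t = 42 h = 151200 s
L = 2*sqrt(4.99146e-08 * 151200) = 0.1737 m


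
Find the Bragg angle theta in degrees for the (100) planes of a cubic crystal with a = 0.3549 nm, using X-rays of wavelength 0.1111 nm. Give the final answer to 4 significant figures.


d = a / sqrt(h^2+k^2+l^2)
d = 0.3549 / sqrt(1) = 0.3549 nm
lambda = 2*d*sin(theta)  =>  sin(theta) = lambda / (2*d)
sin(theta) = 0.1111 / (2 * 0.3549) = 0.156523
theta = 9.005 deg


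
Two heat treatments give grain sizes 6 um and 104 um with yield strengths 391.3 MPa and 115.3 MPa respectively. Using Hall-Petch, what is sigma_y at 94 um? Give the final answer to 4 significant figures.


sigma_y = sigma0 + k / sqrt(d)
1/sqrt(d1) = 1/sqrt(6e-06) = 408.248;  1/sqrt(d2) = 98.0581
k = (sigma1 - sigma2) / (1/sqrt(d1) - 1/sqrt(d2)) = (391.3 - 115.3) / (408.248 - 98.0581) = 0.889777 MPa*m^0.5
sigma0 = sigma1 - k/sqrt(d1) = 391.3 - 0.889777*408.248 = 28.0502 MPa
sigma_y(d3) = 28.0502 + 0.889777 / sqrt(9.4e-05) = 119.8 MPa


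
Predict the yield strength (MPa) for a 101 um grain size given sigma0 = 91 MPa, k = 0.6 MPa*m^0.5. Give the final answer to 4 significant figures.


sigma_y = sigma0 + k / sqrt(d)
d = 101 um = 1.01e-04 m
sigma_y = 91 + 0.6 / sqrt(1.01e-04)
sigma_y = 150.7 MPa


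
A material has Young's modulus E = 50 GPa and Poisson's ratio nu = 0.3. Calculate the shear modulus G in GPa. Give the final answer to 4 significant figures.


G = E / (2*(1+nu))
G = 50 / (2*(1+0.3))
G = 19.23 GPa


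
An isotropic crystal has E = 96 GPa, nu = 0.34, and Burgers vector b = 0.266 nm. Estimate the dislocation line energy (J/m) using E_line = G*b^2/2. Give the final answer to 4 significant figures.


Step 1: G = E / (2*(1+nu))
G = 96 / (2*(1+0.34)) = 35.8209 GPa = 3.58209e+10 Pa
Step 2: E_line = G*b^2/2
b = 0.266 nm = 2.66e-10 m
E_line = 0.5 * 3.58209e+10 * (2.66e-10)^2 = 1.267e-09 J/m


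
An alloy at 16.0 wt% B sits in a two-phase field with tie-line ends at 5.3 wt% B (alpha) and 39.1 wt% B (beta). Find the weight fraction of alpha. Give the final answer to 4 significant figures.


f_alpha = (C_beta - C0) / (C_beta - C_alpha)
f_alpha = (39.1 - 16.0) / (39.1 - 5.3)
f_alpha = 0.6834


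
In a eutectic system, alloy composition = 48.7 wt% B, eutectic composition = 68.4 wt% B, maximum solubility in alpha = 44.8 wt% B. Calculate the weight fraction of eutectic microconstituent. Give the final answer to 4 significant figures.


f_primary = (C_e - C0) / (C_e - C_alpha_max)
f_primary = (68.4 - 48.7) / (68.4 - 44.8)
f_primary = 0.834746
f_eutectic = 1 - 0.834746 = 0.1653


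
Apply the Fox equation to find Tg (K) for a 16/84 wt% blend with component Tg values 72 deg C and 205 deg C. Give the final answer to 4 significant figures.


1/Tg = w1/Tg1 + w2/Tg2 (in Kelvin)
Tg1 = 345.15 K, Tg2 = 478.15 K
1/Tg = 0.16/345.15 + 0.84/478.15
Tg = 450.4 K


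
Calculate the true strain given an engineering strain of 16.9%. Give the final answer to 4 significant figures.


epsilon_true = ln(1 + epsilon_eng)
epsilon_true = ln(1 + 0.169)
epsilon_true = 0.1561


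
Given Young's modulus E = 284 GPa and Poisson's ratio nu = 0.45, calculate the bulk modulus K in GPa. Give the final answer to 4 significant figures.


K = E / (3*(1-2*nu))
K = 284 / (3*(1-2*0.45))
K = 946.7 GPa


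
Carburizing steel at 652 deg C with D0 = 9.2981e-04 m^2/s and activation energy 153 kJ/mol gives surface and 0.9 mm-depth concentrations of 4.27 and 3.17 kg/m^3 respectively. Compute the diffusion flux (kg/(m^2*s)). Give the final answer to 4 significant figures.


Step 1: D = D0 * exp(-Qd/(R*T))
T = 652 + 273.15 = 925.15 K
D = 9.2981e-04 * exp(-153e3 / (8.314 * 925.15)) = 2.13595e-12 m^2/s
Step 2: J = D * (C1 - C2) / dx
J = 2.13595e-12 * (4.27 - 3.17) / 9e-04
J = 2.611e-09 kg/(m^2*s)


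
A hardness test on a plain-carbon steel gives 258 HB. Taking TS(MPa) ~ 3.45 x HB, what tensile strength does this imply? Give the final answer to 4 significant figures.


TS (MPa) = 3.45 * HB
TS = 3.45 * 258
TS = 890.1 MPa


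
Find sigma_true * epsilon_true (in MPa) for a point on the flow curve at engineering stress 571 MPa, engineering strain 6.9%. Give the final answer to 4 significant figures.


sigma_true = sigma_eng * (1 + epsilon_eng)
sigma_true = 571 * (1 + 0.069) = 610.399 MPa
epsilon_true = ln(1 + epsilon_eng)
epsilon_true = ln(1 + 0.069) = 0.0667236
sigma_true * epsilon_true = 610.399 * 0.0667236 = 40.73 MPa


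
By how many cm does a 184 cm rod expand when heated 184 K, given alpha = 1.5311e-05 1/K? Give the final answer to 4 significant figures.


dL = L0 * alpha * dT
dL = 184 * 1.5311e-05 * 184
dL = 0.5184 cm


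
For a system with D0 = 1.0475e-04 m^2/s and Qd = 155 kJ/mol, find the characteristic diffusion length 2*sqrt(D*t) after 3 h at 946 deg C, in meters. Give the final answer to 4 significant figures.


Step 1: D = D0 * exp(-Qd/(R*T))
T = 1219.15 K
D = 1.0475e-04 * exp(-155e3 / (8.314 * 1219.15)) = 2.39287e-11 m^2/s
Step 2: L = 2*sqrt(D*t)
t = 3 h = 10800 s
L = 2*sqrt(2.39287e-11 * 10800) = 1.017e-03 m


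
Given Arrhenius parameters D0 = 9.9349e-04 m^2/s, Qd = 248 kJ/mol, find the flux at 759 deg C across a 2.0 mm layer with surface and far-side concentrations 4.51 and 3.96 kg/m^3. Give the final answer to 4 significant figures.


Step 1: D = D0 * exp(-Qd/(R*T))
T = 759 + 273.15 = 1032.15 K
D = 9.9349e-04 * exp(-248e3 / (8.314 * 1032.15)) = 2.7927e-16 m^2/s
Step 2: J = D * (C1 - C2) / dx
J = 2.7927e-16 * (4.51 - 3.96) / 2e-03
J = 7.68e-14 kg/(m^2*s)


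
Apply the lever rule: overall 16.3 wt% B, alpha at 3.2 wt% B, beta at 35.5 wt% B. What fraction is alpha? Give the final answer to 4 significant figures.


f_alpha = (C_beta - C0) / (C_beta - C_alpha)
f_alpha = (35.5 - 16.3) / (35.5 - 3.2)
f_alpha = 0.5944


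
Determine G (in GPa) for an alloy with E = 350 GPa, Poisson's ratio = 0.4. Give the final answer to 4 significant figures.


G = E / (2*(1+nu))
G = 350 / (2*(1+0.4))
G = 125 GPa


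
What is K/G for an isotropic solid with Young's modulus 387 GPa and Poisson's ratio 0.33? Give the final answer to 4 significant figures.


G = E / (2*(1+nu))
G = 387 / (2*(1+0.33)) = 145.489 GPa
K = E / (3*(1-2*nu))
K = 387 / (3*(1-2*0.33)) = 379.412 GPa
K/G = 379.412 / 145.489 = 2.608


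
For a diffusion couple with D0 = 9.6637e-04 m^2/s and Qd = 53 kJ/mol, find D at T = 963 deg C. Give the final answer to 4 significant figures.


D = D0 * exp(-Qd / (R*T))
T = 1236.15 K
D = 9.6637e-04 * exp(-53e3 / (8.314 * 1236.15))
D = 5.565e-06 m^2/s


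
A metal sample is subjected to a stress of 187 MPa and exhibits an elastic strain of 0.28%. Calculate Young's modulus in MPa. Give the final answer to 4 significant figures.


E = sigma / epsilon
epsilon = 0.28% = 2.8e-03
E = 187 / 2.8e-03
E = 66790 MPa


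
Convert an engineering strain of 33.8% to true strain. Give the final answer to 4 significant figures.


epsilon_true = ln(1 + epsilon_eng)
epsilon_true = ln(1 + 0.338)
epsilon_true = 0.2912


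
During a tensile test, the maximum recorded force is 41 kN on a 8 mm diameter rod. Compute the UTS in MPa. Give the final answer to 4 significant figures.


A0 = pi*(d/2)^2 = pi*(8/2)^2 = 50.2655 mm^2
UTS = F_max / A0 = 41*1000 / 50.2655
UTS = 815.7 MPa


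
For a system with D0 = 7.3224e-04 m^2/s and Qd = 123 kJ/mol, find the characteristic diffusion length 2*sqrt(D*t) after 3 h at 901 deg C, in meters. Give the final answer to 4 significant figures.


Step 1: D = D0 * exp(-Qd/(R*T))
T = 1174.15 K
D = 7.3224e-04 * exp(-123e3 / (8.314 * 1174.15)) = 2.46906e-09 m^2/s
Step 2: L = 2*sqrt(D*t)
t = 3 h = 10800 s
L = 2*sqrt(2.46906e-09 * 10800) = 0.01033 m


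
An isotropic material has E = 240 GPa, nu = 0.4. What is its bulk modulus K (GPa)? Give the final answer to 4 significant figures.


K = E / (3*(1-2*nu))
K = 240 / (3*(1-2*0.4))
K = 400 GPa


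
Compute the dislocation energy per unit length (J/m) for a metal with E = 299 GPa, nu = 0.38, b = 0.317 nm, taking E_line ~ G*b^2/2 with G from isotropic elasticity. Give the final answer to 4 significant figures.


Step 1: G = E / (2*(1+nu))
G = 299 / (2*(1+0.38)) = 108.333 GPa = 1.08333e+11 Pa
Step 2: E_line = G*b^2/2
b = 0.317 nm = 3.17e-10 m
E_line = 0.5 * 1.08333e+11 * (3.17e-10)^2 = 5.443e-09 J/m


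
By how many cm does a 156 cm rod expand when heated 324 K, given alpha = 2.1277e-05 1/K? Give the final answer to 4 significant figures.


dL = L0 * alpha * dT
dL = 156 * 2.1277e-05 * 324
dL = 1.075 cm


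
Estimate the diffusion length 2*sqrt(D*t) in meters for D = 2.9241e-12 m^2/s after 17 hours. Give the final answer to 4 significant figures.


t = 17 hr = 61200 s
Diffusion length = 2*sqrt(D*t)
= 2*sqrt(2.9241e-12 * 61200)
= 8.461e-04 m


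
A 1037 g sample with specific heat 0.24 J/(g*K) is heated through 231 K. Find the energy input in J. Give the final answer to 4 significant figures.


Q = m * cp * dT
Q = 1037 * 0.24 * 231
Q = 57490 J


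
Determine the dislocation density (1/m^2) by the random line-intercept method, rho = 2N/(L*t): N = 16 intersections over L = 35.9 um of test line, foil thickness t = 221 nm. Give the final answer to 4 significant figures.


rho = 2N / (L * t)
L = 35.9 um = 3.59e-05 m, t = 221 nm = 2.21e-07 m
rho = 2 * 16 / (3.59e-05 * 2.21e-07)
rho = 4.033e+12 1/m^2


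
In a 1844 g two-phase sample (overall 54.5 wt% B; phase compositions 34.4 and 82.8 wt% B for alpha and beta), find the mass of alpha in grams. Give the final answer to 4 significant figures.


f_alpha = (C_beta - C0) / (C_beta - C_alpha)
f_alpha = (82.8 - 54.5) / (82.8 - 34.4) = 0.584711
m_alpha = f_alpha * m_total = 0.584711 * 1844 = 1078 g


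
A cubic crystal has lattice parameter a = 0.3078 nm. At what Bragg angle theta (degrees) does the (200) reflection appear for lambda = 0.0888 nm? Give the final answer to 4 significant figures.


d = a / sqrt(h^2+k^2+l^2)
d = 0.3078 / sqrt(4) = 0.1539 nm
lambda = 2*d*sin(theta)  =>  sin(theta) = lambda / (2*d)
sin(theta) = 0.0888 / (2 * 0.1539) = 0.288499
theta = 16.77 deg


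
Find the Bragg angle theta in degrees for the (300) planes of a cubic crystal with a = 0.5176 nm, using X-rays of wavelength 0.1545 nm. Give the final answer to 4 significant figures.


d = a / sqrt(h^2+k^2+l^2)
d = 0.5176 / sqrt(9) = 0.172533 nm
lambda = 2*d*sin(theta)  =>  sin(theta) = lambda / (2*d)
sin(theta) = 0.1545 / (2 * 0.172533) = 0.44774
theta = 26.6 deg


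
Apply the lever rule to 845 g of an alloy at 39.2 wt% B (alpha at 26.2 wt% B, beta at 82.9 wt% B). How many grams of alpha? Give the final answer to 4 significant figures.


f_alpha = (C_beta - C0) / (C_beta - C_alpha)
f_alpha = (82.9 - 39.2) / (82.9 - 26.2) = 0.770723
m_alpha = f_alpha * m_total = 0.770723 * 845 = 651.3 g


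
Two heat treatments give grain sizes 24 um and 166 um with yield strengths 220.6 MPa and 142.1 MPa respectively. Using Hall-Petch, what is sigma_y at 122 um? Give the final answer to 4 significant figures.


sigma_y = sigma0 + k / sqrt(d)
1/sqrt(d1) = 1/sqrt(2.4e-05) = 204.124;  1/sqrt(d2) = 77.6151
k = (sigma1 - sigma2) / (1/sqrt(d1) - 1/sqrt(d2)) = (220.6 - 142.1) / (204.124 - 77.6151) = 0.620509 MPa*m^0.5
sigma0 = sigma1 - k/sqrt(d1) = 220.6 - 0.620509*204.124 = 93.9392 MPa
sigma_y(d3) = 93.9392 + 0.620509 / sqrt(1.22e-04) = 150.1 MPa


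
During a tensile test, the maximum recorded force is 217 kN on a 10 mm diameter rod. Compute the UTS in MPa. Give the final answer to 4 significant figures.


A0 = pi*(d/2)^2 = pi*(10/2)^2 = 78.5398 mm^2
UTS = F_max / A0 = 217*1000 / 78.5398
UTS = 2763 MPa


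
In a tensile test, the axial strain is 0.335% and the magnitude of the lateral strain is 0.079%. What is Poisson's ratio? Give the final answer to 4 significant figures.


nu = -epsilon_lat / epsilon_axial
Lateral strain is contraction (negative), so using magnitudes:
nu = 0.079 / 0.335
nu = 0.2358


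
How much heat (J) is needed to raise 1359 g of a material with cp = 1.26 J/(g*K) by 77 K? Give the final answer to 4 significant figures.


Q = m * cp * dT
Q = 1359 * 1.26 * 77
Q = 131900 J


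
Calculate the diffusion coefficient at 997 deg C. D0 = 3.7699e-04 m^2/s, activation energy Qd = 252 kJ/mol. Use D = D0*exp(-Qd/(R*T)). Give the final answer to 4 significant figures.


D = D0 * exp(-Qd / (R*T))
T = 1270.15 K
D = 3.7699e-04 * exp(-252e3 / (8.314 * 1270.15))
D = 1.631e-14 m^2/s


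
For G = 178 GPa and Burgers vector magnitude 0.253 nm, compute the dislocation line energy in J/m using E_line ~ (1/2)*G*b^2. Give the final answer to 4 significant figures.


E = G*b^2/2
b = 0.253 nm = 2.53e-10 m
G = 178 GPa = 1.78e+11 Pa
E = 0.5 * 1.78e+11 * (2.53e-10)^2
E = 5.697e-09 J/m


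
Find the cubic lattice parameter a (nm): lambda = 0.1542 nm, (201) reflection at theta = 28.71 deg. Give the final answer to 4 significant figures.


d = lambda / (2*sin(theta))
d = 0.1542 / (2*sin(28.71 deg))
d = 0.160499 nm
a = d * sqrt(h^2+k^2+l^2) = 0.160499 * sqrt(5)
a = 0.3589 nm


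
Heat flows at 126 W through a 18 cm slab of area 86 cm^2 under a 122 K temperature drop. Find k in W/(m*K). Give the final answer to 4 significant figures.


k = Q*L / (A*dT)
L = 0.18 m, A = 8.6e-03 m^2
k = 126 * 0.18 / (8.6e-03 * 122)
k = 21.62 W/(m*K)


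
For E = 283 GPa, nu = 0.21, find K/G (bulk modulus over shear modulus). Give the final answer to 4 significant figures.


G = E / (2*(1+nu))
G = 283 / (2*(1+0.21)) = 116.942 GPa
K = E / (3*(1-2*nu))
K = 283 / (3*(1-2*0.21)) = 162.644 GPa
K/G = 162.644 / 116.942 = 1.391


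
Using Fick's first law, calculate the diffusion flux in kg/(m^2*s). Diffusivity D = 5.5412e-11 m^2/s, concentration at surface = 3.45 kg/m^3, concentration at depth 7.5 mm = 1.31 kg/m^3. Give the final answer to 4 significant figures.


J = -D * (dC/dx) = D * (C1 - C2) / dx
J = 5.5412e-11 * (3.45 - 1.31) / 7.5e-03
J = 1.581e-08 kg/(m^2*s)


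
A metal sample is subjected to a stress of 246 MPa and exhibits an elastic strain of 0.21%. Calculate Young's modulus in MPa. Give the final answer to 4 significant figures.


E = sigma / epsilon
epsilon = 0.21% = 2.1e-03
E = 246 / 2.1e-03
E = 117100 MPa


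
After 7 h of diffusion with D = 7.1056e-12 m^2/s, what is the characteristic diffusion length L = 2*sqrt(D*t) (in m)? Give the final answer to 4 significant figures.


t = 7 hr = 25200 s
Diffusion length = 2*sqrt(D*t)
= 2*sqrt(7.1056e-12 * 25200)
= 8.463e-04 m


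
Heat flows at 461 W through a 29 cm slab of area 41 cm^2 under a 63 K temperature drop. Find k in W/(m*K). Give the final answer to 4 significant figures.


k = Q*L / (A*dT)
L = 0.29 m, A = 4.1e-03 m^2
k = 461 * 0.29 / (4.1e-03 * 63)
k = 517.6 W/(m*K)


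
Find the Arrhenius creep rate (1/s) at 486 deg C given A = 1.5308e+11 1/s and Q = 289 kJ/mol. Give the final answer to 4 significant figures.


rate = A * exp(-Q / (R*T))
T = 486 + 273.15 = 759.15 K
rate = 1.5308e+11 * exp(-289e3 / (8.314 * 759.15))
rate = 1.991e-09 1/s


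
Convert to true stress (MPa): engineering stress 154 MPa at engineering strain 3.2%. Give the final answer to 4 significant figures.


sigma_true = sigma_eng * (1 + epsilon_eng)
sigma_true = 154 * (1 + 0.032)
sigma_true = 158.9 MPa


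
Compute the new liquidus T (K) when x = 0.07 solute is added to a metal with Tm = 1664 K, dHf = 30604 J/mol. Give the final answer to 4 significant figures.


dT = R*Tm^2*x / dHf
dT = 8.314 * 1664^2 * 0.07 / 30604
dT = 52.6546 K
T_new = 1664 - 52.6546 = 1611 K


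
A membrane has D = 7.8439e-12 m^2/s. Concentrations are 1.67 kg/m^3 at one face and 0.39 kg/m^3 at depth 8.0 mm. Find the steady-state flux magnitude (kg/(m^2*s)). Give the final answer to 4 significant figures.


J = -D * (dC/dx) = D * (C1 - C2) / dx
J = 7.8439e-12 * (1.67 - 0.39) / 8e-03
J = 1.255e-09 kg/(m^2*s)


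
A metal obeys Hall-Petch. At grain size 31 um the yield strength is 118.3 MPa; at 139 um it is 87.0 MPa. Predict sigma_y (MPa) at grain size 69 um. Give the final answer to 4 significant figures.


sigma_y = sigma0 + k / sqrt(d)
1/sqrt(d1) = 1/sqrt(3.1e-05) = 179.605;  1/sqrt(d2) = 84.8189
k = (sigma1 - sigma2) / (1/sqrt(d1) - 1/sqrt(d2)) = (118.3 - 87.0) / (179.605 - 84.8189) = 0.330216 MPa*m^0.5
sigma0 = sigma1 - k/sqrt(d1) = 118.3 - 0.330216*179.605 = 58.9914 MPa
sigma_y(d3) = 58.9914 + 0.330216 / sqrt(6.9e-05) = 98.74 MPa


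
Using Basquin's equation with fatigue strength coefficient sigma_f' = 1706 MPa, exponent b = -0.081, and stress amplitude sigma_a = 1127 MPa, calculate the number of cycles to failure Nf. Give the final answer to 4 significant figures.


sigma_a = sigma_f' * (2*Nf)^b
2*Nf = (sigma_a / sigma_f')^(1/b)
2*Nf = (1127 / 1706)^(1/-0.081)
2*Nf = 167.072
Nf = 83.54 cycles


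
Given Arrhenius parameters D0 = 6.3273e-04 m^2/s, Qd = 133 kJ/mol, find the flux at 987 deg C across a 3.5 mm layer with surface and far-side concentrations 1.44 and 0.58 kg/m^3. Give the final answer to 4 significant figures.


Step 1: D = D0 * exp(-Qd/(R*T))
T = 987 + 273.15 = 1260.15 K
D = 6.3273e-04 * exp(-133e3 / (8.314 * 1260.15)) = 1.94097e-09 m^2/s
Step 2: J = D * (C1 - C2) / dx
J = 1.94097e-09 * (1.44 - 0.58) / 3.5e-03
J = 4.769e-07 kg/(m^2*s)


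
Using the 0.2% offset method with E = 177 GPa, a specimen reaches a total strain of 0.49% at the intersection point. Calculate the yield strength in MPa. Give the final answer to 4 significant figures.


Offset strain = 0.002
Elastic strain at yield = total_strain - offset = 4.9e-03 - 0.002 = 2.9e-03
sigma_y = E * elastic_strain = 177000 * 2.9e-03
sigma_y = 513.3 MPa


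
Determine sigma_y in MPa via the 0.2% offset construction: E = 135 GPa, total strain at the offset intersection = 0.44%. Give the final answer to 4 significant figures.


Offset strain = 0.002
Elastic strain at yield = total_strain - offset = 4.4e-03 - 0.002 = 2.4e-03
sigma_y = E * elastic_strain = 135000 * 2.4e-03
sigma_y = 324 MPa


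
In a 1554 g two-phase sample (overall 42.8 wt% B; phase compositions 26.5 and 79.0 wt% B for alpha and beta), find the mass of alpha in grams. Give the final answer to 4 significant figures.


f_alpha = (C_beta - C0) / (C_beta - C_alpha)
f_alpha = (79.0 - 42.8) / (79.0 - 26.5) = 0.689524
m_alpha = f_alpha * m_total = 0.689524 * 1554 = 1072 g


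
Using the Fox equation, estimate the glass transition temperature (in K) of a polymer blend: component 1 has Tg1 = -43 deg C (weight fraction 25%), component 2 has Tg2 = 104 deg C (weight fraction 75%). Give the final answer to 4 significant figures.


1/Tg = w1/Tg1 + w2/Tg2 (in Kelvin)
Tg1 = 230.15 K, Tg2 = 377.15 K
1/Tg = 0.25/230.15 + 0.75/377.15
Tg = 325.2 K


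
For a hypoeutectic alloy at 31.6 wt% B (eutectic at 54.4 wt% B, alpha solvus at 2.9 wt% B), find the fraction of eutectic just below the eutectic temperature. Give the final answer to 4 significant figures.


f_primary = (C_e - C0) / (C_e - C_alpha_max)
f_primary = (54.4 - 31.6) / (54.4 - 2.9)
f_primary = 0.442718
f_eutectic = 1 - 0.442718 = 0.5573


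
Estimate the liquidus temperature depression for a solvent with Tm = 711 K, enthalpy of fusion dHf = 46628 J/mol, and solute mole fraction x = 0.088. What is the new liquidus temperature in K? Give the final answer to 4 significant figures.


dT = R*Tm^2*x / dHf
dT = 8.314 * 711^2 * 0.088 / 46628
dT = 7.93204 K
T_new = 711 - 7.93204 = 703.1 K


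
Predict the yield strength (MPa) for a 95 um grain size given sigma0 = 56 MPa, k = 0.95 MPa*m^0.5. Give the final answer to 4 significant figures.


sigma_y = sigma0 + k / sqrt(d)
d = 95 um = 9.5e-05 m
sigma_y = 56 + 0.95 / sqrt(9.5e-05)
sigma_y = 153.5 MPa


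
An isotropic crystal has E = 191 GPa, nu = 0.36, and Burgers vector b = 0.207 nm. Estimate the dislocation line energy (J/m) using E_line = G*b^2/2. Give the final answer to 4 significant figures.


Step 1: G = E / (2*(1+nu))
G = 191 / (2*(1+0.36)) = 70.2206 GPa = 7.02206e+10 Pa
Step 2: E_line = G*b^2/2
b = 0.207 nm = 2.07e-10 m
E_line = 0.5 * 7.02206e+10 * (2.07e-10)^2 = 1.504e-09 J/m


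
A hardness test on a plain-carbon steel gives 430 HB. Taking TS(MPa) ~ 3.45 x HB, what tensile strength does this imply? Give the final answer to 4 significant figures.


TS (MPa) = 3.45 * HB
TS = 3.45 * 430
TS = 1484 MPa


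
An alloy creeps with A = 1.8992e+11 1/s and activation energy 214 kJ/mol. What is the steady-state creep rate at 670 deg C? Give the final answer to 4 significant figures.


rate = A * exp(-Q / (R*T))
T = 670 + 273.15 = 943.15 K
rate = 1.8992e+11 * exp(-214e3 / (8.314 * 943.15))
rate = 0.2668 1/s


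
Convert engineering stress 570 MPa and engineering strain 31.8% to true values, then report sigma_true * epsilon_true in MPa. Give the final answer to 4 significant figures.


sigma_true = sigma_eng * (1 + epsilon_eng)
sigma_true = 570 * (1 + 0.318) = 751.26 MPa
epsilon_true = ln(1 + epsilon_eng)
epsilon_true = ln(1 + 0.318) = 0.276115
sigma_true * epsilon_true = 751.26 * 0.276115 = 207.4 MPa


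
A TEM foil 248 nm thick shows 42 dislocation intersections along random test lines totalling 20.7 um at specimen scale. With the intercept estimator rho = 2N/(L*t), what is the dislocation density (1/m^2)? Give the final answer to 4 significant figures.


rho = 2N / (L * t)
L = 20.7 um = 2.07e-05 m, t = 248 nm = 2.48e-07 m
rho = 2 * 42 / (2.07e-05 * 2.48e-07)
rho = 1.636e+13 1/m^2


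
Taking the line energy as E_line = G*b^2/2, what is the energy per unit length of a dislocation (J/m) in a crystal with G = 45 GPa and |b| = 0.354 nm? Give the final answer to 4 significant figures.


E = G*b^2/2
b = 0.354 nm = 3.54e-10 m
G = 45 GPa = 4.5e+10 Pa
E = 0.5 * 4.5e+10 * (3.54e-10)^2
E = 2.82e-09 J/m


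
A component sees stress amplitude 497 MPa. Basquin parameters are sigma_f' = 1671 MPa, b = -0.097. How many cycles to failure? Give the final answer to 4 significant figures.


sigma_a = sigma_f' * (2*Nf)^b
2*Nf = (sigma_a / sigma_f')^(1/b)
2*Nf = (497 / 1671)^(1/-0.097)
2*Nf = 268579
Nf = 134300 cycles


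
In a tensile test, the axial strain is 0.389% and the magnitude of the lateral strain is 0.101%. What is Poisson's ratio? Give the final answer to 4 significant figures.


nu = -epsilon_lat / epsilon_axial
Lateral strain is contraction (negative), so using magnitudes:
nu = 0.101 / 0.389
nu = 0.2596


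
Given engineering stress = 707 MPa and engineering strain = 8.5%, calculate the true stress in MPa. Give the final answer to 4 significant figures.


sigma_true = sigma_eng * (1 + epsilon_eng)
sigma_true = 707 * (1 + 0.085)
sigma_true = 767.1 MPa


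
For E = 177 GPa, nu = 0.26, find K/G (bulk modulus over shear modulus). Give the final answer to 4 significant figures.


G = E / (2*(1+nu))
G = 177 / (2*(1+0.26)) = 70.2381 GPa
K = E / (3*(1-2*nu))
K = 177 / (3*(1-2*0.26)) = 122.917 GPa
K/G = 122.917 / 70.2381 = 1.75


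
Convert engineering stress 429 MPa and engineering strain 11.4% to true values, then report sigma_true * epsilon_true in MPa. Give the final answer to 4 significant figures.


sigma_true = sigma_eng * (1 + epsilon_eng)
sigma_true = 429 * (1 + 0.114) = 477.906 MPa
epsilon_true = ln(1 + epsilon_eng)
epsilon_true = ln(1 + 0.114) = 0.107957
sigma_true * epsilon_true = 477.906 * 0.107957 = 51.59 MPa


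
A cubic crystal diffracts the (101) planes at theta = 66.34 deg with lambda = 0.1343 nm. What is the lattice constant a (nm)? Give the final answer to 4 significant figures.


d = lambda / (2*sin(theta))
d = 0.1343 / (2*sin(66.34 deg))
d = 0.0733124 nm
a = d * sqrt(h^2+k^2+l^2) = 0.0733124 * sqrt(2)
a = 0.1037 nm


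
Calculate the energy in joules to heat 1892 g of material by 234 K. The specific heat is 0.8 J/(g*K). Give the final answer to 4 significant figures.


Q = m * cp * dT
Q = 1892 * 0.8 * 234
Q = 354200 J


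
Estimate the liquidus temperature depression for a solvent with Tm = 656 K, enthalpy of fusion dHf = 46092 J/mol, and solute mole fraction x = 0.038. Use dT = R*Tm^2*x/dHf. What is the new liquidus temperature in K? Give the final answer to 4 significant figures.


dT = R*Tm^2*x / dHf
dT = 8.314 * 656^2 * 0.038 / 46092
dT = 2.94969 K
T_new = 656 - 2.94969 = 653.1 K


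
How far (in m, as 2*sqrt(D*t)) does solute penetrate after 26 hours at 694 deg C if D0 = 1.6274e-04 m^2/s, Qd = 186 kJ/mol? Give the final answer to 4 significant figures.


Step 1: D = D0 * exp(-Qd/(R*T))
T = 967.15 K
D = 1.6274e-04 * exp(-186e3 / (8.314 * 967.15)) = 1.46382e-14 m^2/s
Step 2: L = 2*sqrt(D*t)
t = 26 h = 93600 s
L = 2*sqrt(1.46382e-14 * 93600) = 7.403e-05 m


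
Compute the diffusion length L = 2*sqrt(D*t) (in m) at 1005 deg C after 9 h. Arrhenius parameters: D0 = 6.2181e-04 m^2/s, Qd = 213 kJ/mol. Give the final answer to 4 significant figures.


Step 1: D = D0 * exp(-Qd/(R*T))
T = 1278.15 K
D = 6.2181e-04 * exp(-213e3 / (8.314 * 1278.15)) = 1.22629e-12 m^2/s
Step 2: L = 2*sqrt(D*t)
t = 9 h = 32400 s
L = 2*sqrt(1.22629e-12 * 32400) = 3.987e-04 m


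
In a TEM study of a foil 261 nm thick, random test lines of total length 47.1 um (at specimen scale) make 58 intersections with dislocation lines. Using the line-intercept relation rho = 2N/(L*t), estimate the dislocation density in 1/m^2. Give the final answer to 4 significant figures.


rho = 2N / (L * t)
L = 47.1 um = 4.71e-05 m, t = 261 nm = 2.61e-07 m
rho = 2 * 58 / (4.71e-05 * 2.61e-07)
rho = 9.436e+12 1/m^2


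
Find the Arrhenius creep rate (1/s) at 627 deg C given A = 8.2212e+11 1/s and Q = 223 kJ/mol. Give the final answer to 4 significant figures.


rate = A * exp(-Q / (R*T))
T = 627 + 273.15 = 900.15 K
rate = 8.2212e+11 * exp(-223e3 / (8.314 * 900.15))
rate = 0.0942 1/s


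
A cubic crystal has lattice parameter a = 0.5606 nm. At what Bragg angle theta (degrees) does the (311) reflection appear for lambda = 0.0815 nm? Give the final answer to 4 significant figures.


d = a / sqrt(h^2+k^2+l^2)
d = 0.5606 / sqrt(11) = 0.169027 nm
lambda = 2*d*sin(theta)  =>  sin(theta) = lambda / (2*d)
sin(theta) = 0.0815 / (2 * 0.169027) = 0.241085
theta = 13.95 deg


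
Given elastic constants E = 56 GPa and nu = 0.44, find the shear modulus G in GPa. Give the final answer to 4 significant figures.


G = E / (2*(1+nu))
G = 56 / (2*(1+0.44))
G = 19.44 GPa


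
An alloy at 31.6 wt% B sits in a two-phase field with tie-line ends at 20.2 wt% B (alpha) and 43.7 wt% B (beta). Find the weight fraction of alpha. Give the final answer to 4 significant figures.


f_alpha = (C_beta - C0) / (C_beta - C_alpha)
f_alpha = (43.7 - 31.6) / (43.7 - 20.2)
f_alpha = 0.5149


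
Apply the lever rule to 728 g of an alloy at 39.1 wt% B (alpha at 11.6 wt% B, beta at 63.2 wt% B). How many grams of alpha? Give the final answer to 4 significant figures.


f_alpha = (C_beta - C0) / (C_beta - C_alpha)
f_alpha = (63.2 - 39.1) / (63.2 - 11.6) = 0.467054
m_alpha = f_alpha * m_total = 0.467054 * 728 = 340 g


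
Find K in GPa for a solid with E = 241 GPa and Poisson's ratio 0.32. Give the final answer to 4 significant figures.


K = E / (3*(1-2*nu))
K = 241 / (3*(1-2*0.32))
K = 223.1 GPa


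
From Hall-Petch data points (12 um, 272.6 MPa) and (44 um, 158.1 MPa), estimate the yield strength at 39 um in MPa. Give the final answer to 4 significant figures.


sigma_y = sigma0 + k / sqrt(d)
1/sqrt(d1) = 1/sqrt(1.2e-05) = 288.675;  1/sqrt(d2) = 150.756
k = (sigma1 - sigma2) / (1/sqrt(d1) - 1/sqrt(d2)) = (272.6 - 158.1) / (288.675 - 150.756) = 0.830195 MPa*m^0.5
sigma0 = sigma1 - k/sqrt(d1) = 272.6 - 0.830195*288.675 = 32.9434 MPa
sigma_y(d3) = 32.9434 + 0.830195 / sqrt(3.9e-05) = 165.9 MPa


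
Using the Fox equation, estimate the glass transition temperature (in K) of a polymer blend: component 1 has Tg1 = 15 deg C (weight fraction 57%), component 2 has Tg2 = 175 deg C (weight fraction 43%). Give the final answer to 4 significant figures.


1/Tg = w1/Tg1 + w2/Tg2 (in Kelvin)
Tg1 = 288.15 K, Tg2 = 448.15 K
1/Tg = 0.57/288.15 + 0.43/448.15
Tg = 340.4 K


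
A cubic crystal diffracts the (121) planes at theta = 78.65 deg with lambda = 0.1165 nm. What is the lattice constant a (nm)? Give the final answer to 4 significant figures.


d = lambda / (2*sin(theta))
d = 0.1165 / (2*sin(78.65 deg))
d = 0.0594119 nm
a = d * sqrt(h^2+k^2+l^2) = 0.0594119 * sqrt(6)
a = 0.1455 nm


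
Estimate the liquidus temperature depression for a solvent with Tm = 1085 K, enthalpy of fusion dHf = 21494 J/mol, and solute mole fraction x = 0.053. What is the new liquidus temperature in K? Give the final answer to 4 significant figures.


dT = R*Tm^2*x / dHf
dT = 8.314 * 1085^2 * 0.053 / 21494
dT = 24.1339 K
T_new = 1085 - 24.1339 = 1061 K


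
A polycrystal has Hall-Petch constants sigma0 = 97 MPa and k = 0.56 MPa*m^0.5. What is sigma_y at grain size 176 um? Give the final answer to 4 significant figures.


sigma_y = sigma0 + k / sqrt(d)
d = 176 um = 1.76e-04 m
sigma_y = 97 + 0.56 / sqrt(1.76e-04)
sigma_y = 139.2 MPa


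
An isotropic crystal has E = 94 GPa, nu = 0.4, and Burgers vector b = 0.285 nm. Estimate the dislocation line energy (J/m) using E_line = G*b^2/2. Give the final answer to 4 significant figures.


Step 1: G = E / (2*(1+nu))
G = 94 / (2*(1+0.4)) = 33.5714 GPa = 3.35714e+10 Pa
Step 2: E_line = G*b^2/2
b = 0.285 nm = 2.85e-10 m
E_line = 0.5 * 3.35714e+10 * (2.85e-10)^2 = 1.363e-09 J/m


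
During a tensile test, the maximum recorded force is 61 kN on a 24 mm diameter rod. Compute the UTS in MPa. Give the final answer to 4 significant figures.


A0 = pi*(d/2)^2 = pi*(24/2)^2 = 452.389 mm^2
UTS = F_max / A0 = 61*1000 / 452.389
UTS = 134.8 MPa


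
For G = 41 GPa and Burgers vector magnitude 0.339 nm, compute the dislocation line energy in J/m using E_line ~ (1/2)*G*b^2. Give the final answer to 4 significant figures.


E = G*b^2/2
b = 0.339 nm = 3.39e-10 m
G = 41 GPa = 4.1e+10 Pa
E = 0.5 * 4.1e+10 * (3.39e-10)^2
E = 2.356e-09 J/m


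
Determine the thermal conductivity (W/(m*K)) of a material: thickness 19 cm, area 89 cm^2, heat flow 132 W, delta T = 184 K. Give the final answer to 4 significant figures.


k = Q*L / (A*dT)
L = 0.19 m, A = 8.9e-03 m^2
k = 132 * 0.19 / (8.9e-03 * 184)
k = 15.32 W/(m*K)
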